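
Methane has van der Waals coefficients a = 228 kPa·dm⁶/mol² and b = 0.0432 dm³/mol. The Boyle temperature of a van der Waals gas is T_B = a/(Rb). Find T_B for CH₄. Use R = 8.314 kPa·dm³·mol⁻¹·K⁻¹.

For a van der Waals gas the second virial coefficient B₂ = b − a/(RT) vanishes at T_B = a/(Rb).
T_B = 228/(8.314×0.0432) = 228/0.35916 = 634.8 K

T_B ≈ 634.8 K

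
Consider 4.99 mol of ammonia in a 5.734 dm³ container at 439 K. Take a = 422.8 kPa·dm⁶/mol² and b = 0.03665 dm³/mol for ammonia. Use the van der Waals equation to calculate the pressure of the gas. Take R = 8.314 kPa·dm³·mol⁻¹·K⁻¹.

P = nRT/(V − nb) − a n²/V²
nRT/(V − nb) = (4.99)(8.314)(439)/(5.734 − 4.99×0.03665) = 18213/5.5511 = 3281.0 kPa
a n²/V² = (422.8)(4.99)²/(5.734)² = 320.20 kPa
P = 3281.0 − 320.20 = 2961 kPa

P ≈ 2961 kPa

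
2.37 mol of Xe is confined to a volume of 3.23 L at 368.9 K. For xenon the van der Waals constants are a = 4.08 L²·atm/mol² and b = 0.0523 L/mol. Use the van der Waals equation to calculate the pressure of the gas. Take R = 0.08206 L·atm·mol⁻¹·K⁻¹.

P = nRT/(V − nb) − a n²/V²
nRT/(V − nb) = (2.37)(0.08206)(368.9)/(3.23 − 2.37×0.0523) = 71.744/3.1060 = 23.099 atm
a n²/V² = (4.08)(2.37)²/(3.23)² = 2.1966 atm
P = 23.099 − 2.1966 = 20.90 atm

P ≈ 20.90 atm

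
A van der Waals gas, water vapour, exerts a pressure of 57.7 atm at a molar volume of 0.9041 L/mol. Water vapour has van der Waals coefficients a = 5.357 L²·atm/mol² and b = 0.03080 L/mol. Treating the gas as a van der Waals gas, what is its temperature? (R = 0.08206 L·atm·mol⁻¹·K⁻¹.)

T ≈ 683.8 K

T = (P + a/V_m²)(V_m − b)/R
P + a/V_m² = 57.7 + 5.357/(0.9041)² = 64.254 atm
V_m − b = 0.9041 − 0.03080 = 0.87330 L/mol
T = (64.254)(0.87330)/0.08206 = 683.8 K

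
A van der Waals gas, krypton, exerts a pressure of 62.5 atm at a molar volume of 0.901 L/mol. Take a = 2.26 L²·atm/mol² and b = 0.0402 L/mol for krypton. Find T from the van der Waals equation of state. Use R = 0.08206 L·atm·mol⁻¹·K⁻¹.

T ≈ 684.8 K

T = (P + a/V_m²)(V_m − b)/R
P + a/V_m² = 62.5 + 2.26/(0.901)² = 65.284 atm
V_m − b = 0.901 − 0.0402 = 0.86080 L/mol
T = (65.284)(0.86080)/0.08206 = 684.8 K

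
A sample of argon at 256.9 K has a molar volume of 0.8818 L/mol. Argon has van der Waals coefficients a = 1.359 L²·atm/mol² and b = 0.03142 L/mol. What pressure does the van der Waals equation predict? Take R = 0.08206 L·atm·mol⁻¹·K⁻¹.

P ≈ 23.04 atm

P = RT/(V_m − b) − a/V_m²
RT/(V_m − b) = (0.08206)(256.9)/(0.8818 − 0.03142) = 21.081/0.85038 = 24.790 atm
a/V_m² = 1.359/(0.8818)² = 1.7477 atm
P = 24.790 − 1.7477 = 23.04 atm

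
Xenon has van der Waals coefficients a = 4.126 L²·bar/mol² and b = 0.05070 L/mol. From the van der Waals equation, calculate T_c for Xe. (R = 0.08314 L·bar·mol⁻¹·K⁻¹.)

T_c ≈ 290.0 K

For a van der Waals gas, T_c = 8a/(27Rb).
T_c = 8×4.126/(27×0.08314×0.05070) = 33.008/0.11381 = 290.0 K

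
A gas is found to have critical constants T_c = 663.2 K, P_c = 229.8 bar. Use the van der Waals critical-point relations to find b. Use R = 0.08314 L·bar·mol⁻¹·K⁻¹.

b ≈ 0.02999 L/mol

From T_c = 8a/(27Rb) and P_c = a/(27b²): b = R T_c/(8 P_c).
b = (0.08314)(663.2)/(8×229.8) = 55.138/1838.4 = 0.02999 L/mol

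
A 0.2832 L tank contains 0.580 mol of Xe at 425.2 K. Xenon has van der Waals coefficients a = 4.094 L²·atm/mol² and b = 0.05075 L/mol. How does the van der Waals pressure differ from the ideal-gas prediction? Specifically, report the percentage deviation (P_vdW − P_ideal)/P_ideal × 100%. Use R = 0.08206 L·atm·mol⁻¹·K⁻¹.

Ideal: P_ideal = nRT/V = (0.580)(0.08206)(425.2)/0.2832 = 71.4594 atm
vdW: P = nRT/(V − nb) − a n²/V² = 20.2373/0.253765 − 1.37722/0.0802022 = 79.7482 − 17.1718 = 62.5764 atm
% deviation = (62.5764 − 71.4594)/71.4594 × 100% = -12.43%

-12.43 %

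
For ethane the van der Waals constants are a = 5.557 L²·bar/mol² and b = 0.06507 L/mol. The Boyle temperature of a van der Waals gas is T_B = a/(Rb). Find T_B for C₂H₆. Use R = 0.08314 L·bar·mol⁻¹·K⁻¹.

T_B ≈ 1027 K

For a van der Waals gas the second virial coefficient B₂ = b − a/(RT) vanishes at T_B = a/(Rb).
T_B = 5.557/(0.08314×0.06507) = 5.557/0.0054099 = 1027 K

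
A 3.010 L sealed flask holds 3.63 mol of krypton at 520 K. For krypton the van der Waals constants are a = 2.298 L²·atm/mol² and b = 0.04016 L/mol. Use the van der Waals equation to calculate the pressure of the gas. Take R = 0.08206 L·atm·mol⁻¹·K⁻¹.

P ≈ 50.74 atm

P = nRT/(V − nb) − a n²/V²
nRT/(V − nb) = (3.63)(0.08206)(520)/(3.010 − 3.63×0.04016) = 154.90/2.8642 = 54.081 atm
a n²/V² = (2.298)(3.63)²/(3.010)² = 3.3422 atm
P = 54.081 − 3.3422 = 50.74 atm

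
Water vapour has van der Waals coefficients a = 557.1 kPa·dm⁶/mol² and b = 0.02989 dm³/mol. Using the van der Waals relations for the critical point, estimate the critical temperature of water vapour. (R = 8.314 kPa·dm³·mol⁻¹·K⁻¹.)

For a van der Waals gas, T_c = 8a/(27Rb).
T_c = 8×557.1/(27×8.314×0.02989) = 4456.8/6.7096 = 664.2 K

T_c ≈ 664.2 K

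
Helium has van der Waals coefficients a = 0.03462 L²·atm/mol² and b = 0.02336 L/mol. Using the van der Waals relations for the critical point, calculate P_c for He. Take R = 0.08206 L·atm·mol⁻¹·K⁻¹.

P_c ≈ 2.350 atm

For a van der Waals gas, P_c = a/(27b²).
P_c = 0.03462/(27×(0.02336)²) = 0.03462/0.014734 = 2.350 atm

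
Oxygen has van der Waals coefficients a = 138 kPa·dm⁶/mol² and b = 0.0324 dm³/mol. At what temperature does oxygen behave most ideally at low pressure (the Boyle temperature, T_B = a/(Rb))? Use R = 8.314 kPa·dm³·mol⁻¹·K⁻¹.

For a van der Waals gas the second virial coefficient B₂ = b − a/(RT) vanishes at T_B = a/(Rb).
T_B = 138/(8.314×0.0324) = 138/0.26937 = 512.3 K

T_B ≈ 512.3 K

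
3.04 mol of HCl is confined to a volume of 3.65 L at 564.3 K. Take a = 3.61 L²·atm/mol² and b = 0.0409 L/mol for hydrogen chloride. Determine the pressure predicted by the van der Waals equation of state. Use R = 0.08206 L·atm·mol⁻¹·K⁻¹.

P ≈ 37.42 atm

P = nRT/(V − nb) − a n²/V²
nRT/(V − nb) = (3.04)(0.08206)(564.3)/(3.65 − 3.04×0.0409) = 140.77/3.5257 = 39.927 atm
a n²/V² = (3.61)(3.04)²/(3.65)² = 2.5042 atm
P = 39.927 − 2.5042 = 37.42 atm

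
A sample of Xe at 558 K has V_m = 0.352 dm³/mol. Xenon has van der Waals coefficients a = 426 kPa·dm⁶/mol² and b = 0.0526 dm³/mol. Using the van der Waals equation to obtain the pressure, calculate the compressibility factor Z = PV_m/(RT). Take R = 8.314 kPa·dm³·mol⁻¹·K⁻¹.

P = RT/(V_m − b) − a/V_m² = (8.314)(558)/(0.352 − 0.0526) − 426/(0.352)²
  = 4639.2/0.29940 − 3438.1 = 15495 − 3438.1 = 12057 kPa
Z = PV_m/(RT) = (12057)(0.352)/((8.314)(558)) = 4244.1/4639.2 = 0.9148

Z ≈ 0.9148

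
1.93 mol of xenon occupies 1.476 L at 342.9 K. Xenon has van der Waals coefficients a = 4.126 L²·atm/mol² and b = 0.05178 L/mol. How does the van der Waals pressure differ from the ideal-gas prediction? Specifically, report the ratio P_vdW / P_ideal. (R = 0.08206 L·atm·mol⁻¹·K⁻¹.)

P_vdW / P_ideal ≈ 0.8809

Ideal: P_ideal = nRT/V = (1.93)(0.08206)(342.9)/1.476 = 36.7934 atm
vdW: P = nRT/(V − nb) − a n²/V² = 54.3071/1.37606 − 15.3689/2.17858 = 39.4656 − 7.05455 = 32.4111 atm
Ratio = 32.4111/36.7934 = 0.8809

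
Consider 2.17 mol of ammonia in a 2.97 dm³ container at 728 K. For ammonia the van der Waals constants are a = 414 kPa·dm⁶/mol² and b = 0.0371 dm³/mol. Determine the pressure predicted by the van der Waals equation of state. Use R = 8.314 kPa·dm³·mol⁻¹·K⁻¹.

P = nRT/(V − nb) − a n²/V²
nRT/(V − nb) = (2.17)(8.314)(728)/(2.97 − 2.17×0.0371) = 13134/2.8895 = 4545.4 kPa
a n²/V² = (414)(2.17)²/(2.97)² = 221.01 kPa
P = 4545.4 − 221.01 = 4324 kPa

P ≈ 4324 kPa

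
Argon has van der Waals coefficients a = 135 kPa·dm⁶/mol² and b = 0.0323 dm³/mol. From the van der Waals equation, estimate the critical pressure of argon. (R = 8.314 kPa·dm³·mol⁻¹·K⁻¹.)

P_c ≈ 4793 kPa

For a van der Waals gas, P_c = a/(27b²).
P_c = 135/(27×(0.0323)²) = 135/0.028169 = 4793 kPa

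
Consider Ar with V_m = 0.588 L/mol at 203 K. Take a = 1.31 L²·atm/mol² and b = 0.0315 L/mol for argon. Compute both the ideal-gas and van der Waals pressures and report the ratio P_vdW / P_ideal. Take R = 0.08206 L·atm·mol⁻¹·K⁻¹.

P_vdW / P_ideal ≈ 0.9229

Ideal: P_ideal = RT/V_m = (0.08206)(203)/0.588 = 28.3302 atm
vdW: P = RT/(V_m − b) − a/V_m² = 16.6582/0.556500 − 1.31/0.345744 = 29.9339 − 3.78893 = 26.1450 atm
Ratio = 26.1450/28.3302 = 0.9229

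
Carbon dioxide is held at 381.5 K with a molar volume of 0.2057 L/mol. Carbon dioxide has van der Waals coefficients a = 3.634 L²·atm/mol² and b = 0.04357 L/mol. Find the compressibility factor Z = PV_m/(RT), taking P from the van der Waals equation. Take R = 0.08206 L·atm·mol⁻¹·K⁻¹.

P = RT/(V_m − b) − a/V_m² = (0.08206)(381.5)/(0.2057 − 0.04357) − 3.634/(0.2057)²
  = 31.306/0.16213 − 85.885 = 193.09 − 85.885 = 107.21 atm
Z = PV_m/(RT) = (107.21)(0.2057)/((0.08206)(381.5)) = 22.053/31.306 = 0.7044

Z ≈ 0.7044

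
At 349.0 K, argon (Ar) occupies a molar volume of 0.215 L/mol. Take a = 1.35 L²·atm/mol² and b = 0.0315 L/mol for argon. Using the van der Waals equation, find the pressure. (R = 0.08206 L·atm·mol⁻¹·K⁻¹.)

P = RT/(V_m − b) − a/V_m²
RT/(V_m − b) = (0.08206)(349.0)/(0.215 − 0.0315) = 28.639/0.18350 = 156.07 atm
a/V_m² = 1.35/(0.215)² = 29.205 atm
P = 156.07 − 29.205 = 126.9 atm

P ≈ 126.9 atm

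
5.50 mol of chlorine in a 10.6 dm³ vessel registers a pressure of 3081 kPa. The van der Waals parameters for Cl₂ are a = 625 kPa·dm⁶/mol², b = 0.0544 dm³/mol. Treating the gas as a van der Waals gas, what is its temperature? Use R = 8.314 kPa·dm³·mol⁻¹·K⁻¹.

T ≈ 732.0 K

T = (P + a n²/V²)(V − nb)/(nR)
P + a n²/V² = 3081 + (625)(5.50)²/(10.6)² = 3249.3 kPa
V − nb = 10.6 − (5.50)(0.0544) = 10.301 dm³
T = (3249.3)(10.301)/((5.50)(8.314)) = 732.0 K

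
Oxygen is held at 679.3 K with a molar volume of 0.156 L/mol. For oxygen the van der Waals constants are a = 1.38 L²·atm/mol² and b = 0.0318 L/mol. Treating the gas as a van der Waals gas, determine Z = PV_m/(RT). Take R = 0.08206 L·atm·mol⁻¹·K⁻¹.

P = RT/(V_m − b) − a/V_m² = (0.08206)(679.3)/(0.156 − 0.0318) − 1.38/(0.156)²
  = 55.743/0.12420 − 56.706 = 448.82 − 56.706 = 392.11 atm
Z = PV_m/(RT) = (392.11)(0.156)/((0.08206)(679.3)) = 61.169/55.743 = 1.097

Z ≈ 1.097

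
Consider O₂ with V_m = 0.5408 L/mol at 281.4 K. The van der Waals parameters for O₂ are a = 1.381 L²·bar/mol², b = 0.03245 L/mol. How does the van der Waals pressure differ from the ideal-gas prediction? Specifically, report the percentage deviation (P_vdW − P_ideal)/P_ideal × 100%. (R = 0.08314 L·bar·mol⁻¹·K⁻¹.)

-4.53 %

Ideal: P_ideal = RT/V_m = (0.08314)(281.4)/0.5408 = 43.2611 bar
vdW: P = RT/(V_m − b) − a/V_m² = 23.3956/0.508350 − 1.381/0.292465 = 46.0226 − 4.72193 = 41.3007 bar
% deviation = (41.3007 − 43.2611)/43.2611 × 100% = -4.53%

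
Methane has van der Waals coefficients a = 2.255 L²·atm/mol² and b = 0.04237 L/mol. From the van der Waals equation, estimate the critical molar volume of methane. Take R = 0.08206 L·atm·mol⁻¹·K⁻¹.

V_m,c ≈ 0.1271 L/mol

For a van der Waals gas, V_m,c = 3b.
V_m,c = 3×0.04237 = 0.1271 L/mol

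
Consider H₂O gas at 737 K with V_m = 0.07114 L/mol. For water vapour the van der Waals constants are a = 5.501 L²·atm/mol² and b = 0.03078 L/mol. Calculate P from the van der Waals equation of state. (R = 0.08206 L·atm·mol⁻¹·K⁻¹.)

P = RT/(V_m − b) − a/V_m²
RT/(V_m − b) = (0.08206)(737)/(0.07114 − 0.03078) = 60.478/0.040360 = 1498.5 atm
a/V_m² = 5.501/(0.07114)² = 1087.0 atm
P = 1498.5 − 1087.0 = 411.5 atm

P ≈ 411.5 atm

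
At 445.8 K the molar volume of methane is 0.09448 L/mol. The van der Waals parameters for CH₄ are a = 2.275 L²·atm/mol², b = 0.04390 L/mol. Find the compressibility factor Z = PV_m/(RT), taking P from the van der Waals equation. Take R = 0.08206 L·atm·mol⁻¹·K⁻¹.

P = RT/(V_m − b) − a/V_m² = (0.08206)(445.8)/(0.09448 − 0.04390) − 2.275/(0.09448)²
  = 36.582/0.050580 − 254.86 = 723.25 − 254.86 = 468.39 atm
Z = PV_m/(RT) = (468.39)(0.09448)/((0.08206)(445.8)) = 44.253/36.582 = 1.210

Z ≈ 1.210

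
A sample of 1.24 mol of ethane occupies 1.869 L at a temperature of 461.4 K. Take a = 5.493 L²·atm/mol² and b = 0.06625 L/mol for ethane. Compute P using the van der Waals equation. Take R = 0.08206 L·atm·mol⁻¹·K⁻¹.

P ≈ 23.86 atm

P = nRT/(V − nb) − a n²/V²
nRT/(V − nb) = (1.24)(0.08206)(461.4)/(1.869 − 1.24×0.06625) = 46.949/1.7869 = 26.274 atm
a n²/V² = (5.493)(1.24)²/(1.869)² = 2.4179 atm
P = 26.274 − 2.4179 = 23.86 atm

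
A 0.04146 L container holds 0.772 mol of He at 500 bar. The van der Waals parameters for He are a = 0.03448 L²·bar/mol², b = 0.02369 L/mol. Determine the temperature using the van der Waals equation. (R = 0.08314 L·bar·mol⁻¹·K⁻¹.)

T ≈ 184.8 K

T = (P + a n²/V²)(V − nb)/(nR)
P + a n²/V² = 500 + (0.03448)(0.772)²/(0.04146)² = 511.95 bar
V − nb = 0.04146 − (0.772)(0.02369) = 0.023171 L
T = (511.95)(0.023171)/((0.772)(0.08314)) = 184.8 K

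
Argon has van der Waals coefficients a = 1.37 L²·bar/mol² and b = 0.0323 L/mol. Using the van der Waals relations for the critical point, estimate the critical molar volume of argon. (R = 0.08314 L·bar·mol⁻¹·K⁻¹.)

For a van der Waals gas, V_m,c = 3b.
V_m,c = 3×0.0323 = 0.09690 L/mol

V_m,c ≈ 0.09690 L/mol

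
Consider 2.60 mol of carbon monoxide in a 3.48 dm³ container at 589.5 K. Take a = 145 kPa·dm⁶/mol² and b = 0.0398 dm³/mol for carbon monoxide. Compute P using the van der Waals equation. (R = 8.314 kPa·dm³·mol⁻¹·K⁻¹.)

P = nRT/(V − nb) − a n²/V²
nRT/(V − nb) = (2.60)(8.314)(589.5)/(3.48 − 2.60×0.0398) = 12743/3.3765 = 3774.0 kPa
a n²/V² = (145)(2.60)²/(3.48)² = 80.939 kPa
P = 3774.0 − 80.939 = 3693 kPa

P ≈ 3693 kPa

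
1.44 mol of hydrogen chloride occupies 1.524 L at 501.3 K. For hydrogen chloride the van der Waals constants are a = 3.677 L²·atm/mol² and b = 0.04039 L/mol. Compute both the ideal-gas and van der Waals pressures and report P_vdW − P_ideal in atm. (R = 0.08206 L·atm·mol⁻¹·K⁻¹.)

ΔP ≈ -1.741 atm

Ideal: P_ideal = nRT/V = (1.44)(0.08206)(501.3)/1.524 = 38.8693 atm
vdW: P = nRT/(V − nb) − a n²/V² = 59.2368/1.46584 − 7.62463/2.32258 = 40.4115 − 3.28283 = 37.1287 atm
ΔP = 37.1287 − 38.8693 = -1.741 atm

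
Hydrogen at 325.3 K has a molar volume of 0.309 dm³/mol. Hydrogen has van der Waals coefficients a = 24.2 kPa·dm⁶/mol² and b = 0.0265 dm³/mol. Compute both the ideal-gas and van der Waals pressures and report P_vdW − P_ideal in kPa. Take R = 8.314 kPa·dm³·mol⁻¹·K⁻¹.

Ideal: P_ideal = RT/V_m = (8.314)(325.3)/0.309 = 8752.57 kPa
vdW: P = RT/(V_m − b) − a/V_m² = 2704.54/0.282500 − 24.2/0.0954810 = 9573.59 − 253.454 = 9320.14 kPa
ΔP = 9320.14 − 8752.57 = 567.6 kPa

ΔP ≈ 567.6 kPa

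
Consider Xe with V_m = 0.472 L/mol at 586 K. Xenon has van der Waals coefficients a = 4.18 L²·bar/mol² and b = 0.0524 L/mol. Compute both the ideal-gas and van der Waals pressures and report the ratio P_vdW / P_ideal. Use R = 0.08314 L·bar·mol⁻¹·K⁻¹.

P_vdW / P_ideal ≈ 0.9431

Ideal: P_ideal = RT/V_m = (0.08314)(586)/0.472 = 103.220 bar
vdW: P = RT/(V_m − b) − a/V_m² = 48.7200/0.419600 − 4.18/0.222784 = 116.111 − 18.7626 = 97.348 bar
Ratio = 97.348/103.220 = 0.9431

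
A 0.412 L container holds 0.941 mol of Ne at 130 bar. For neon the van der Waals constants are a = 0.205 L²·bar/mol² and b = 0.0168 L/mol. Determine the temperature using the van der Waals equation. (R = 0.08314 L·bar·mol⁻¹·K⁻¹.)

T ≈ 663.8 K

T = (P + a n²/V²)(V − nb)/(nR)
P + a n²/V² = 130 + (0.205)(0.941)²/(0.412)² = 131.07 bar
V − nb = 0.412 − (0.941)(0.0168) = 0.39619 L
T = (131.07)(0.39619)/((0.941)(0.08314)) = 663.8 K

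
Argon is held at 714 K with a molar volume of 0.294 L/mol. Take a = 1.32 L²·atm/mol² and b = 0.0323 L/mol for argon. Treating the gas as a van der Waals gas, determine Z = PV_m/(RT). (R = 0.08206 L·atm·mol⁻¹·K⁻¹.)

Z ≈ 1.047

P = RT/(V_m − b) − a/V_m² = (0.08206)(714)/(0.294 − 0.0323) − 1.32/(0.294)²
  = 58.591/0.26170 − 15.271 = 223.89 − 15.271 = 208.62 atm
Z = PV_m/(RT) = (208.62)(0.294)/((0.08206)(714)) = 61.334/58.591 = 1.047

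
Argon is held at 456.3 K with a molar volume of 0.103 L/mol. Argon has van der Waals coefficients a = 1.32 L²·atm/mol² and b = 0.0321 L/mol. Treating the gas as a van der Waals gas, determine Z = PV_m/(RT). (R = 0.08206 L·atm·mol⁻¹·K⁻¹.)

P = RT/(V_m − b) − a/V_m² = (0.08206)(456.3)/(0.103 − 0.0321) − 1.32/(0.103)²
  = 37.444/0.070900 − 124.42 = 528.12 − 124.42 = 403.70 atm
Z = PV_m/(RT) = (403.70)(0.103)/((0.08206)(456.3)) = 41.581/37.444 = 1.110

Z ≈ 1.110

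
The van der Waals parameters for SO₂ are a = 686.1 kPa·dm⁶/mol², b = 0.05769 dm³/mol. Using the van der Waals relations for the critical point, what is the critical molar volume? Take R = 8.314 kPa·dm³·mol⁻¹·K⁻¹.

V_m,c ≈ 0.1731 dm³/mol

For a van der Waals gas, V_m,c = 3b.
V_m,c = 3×0.05769 = 0.1731 dm³/mol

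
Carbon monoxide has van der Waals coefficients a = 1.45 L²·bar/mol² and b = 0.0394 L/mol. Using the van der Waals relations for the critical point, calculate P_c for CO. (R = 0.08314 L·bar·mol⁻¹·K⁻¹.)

For a van der Waals gas, P_c = a/(27b²).
P_c = 1.45/(27×(0.0394)²) = 1.45/0.041914 = 34.59 bar

P_c ≈ 34.59 bar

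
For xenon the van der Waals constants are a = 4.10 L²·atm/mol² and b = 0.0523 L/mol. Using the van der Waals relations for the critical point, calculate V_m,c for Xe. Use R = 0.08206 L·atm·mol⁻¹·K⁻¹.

V_m,c ≈ 0.1569 L/mol

For a van der Waals gas, V_m,c = 3b.
V_m,c = 3×0.0523 = 0.1569 L/mol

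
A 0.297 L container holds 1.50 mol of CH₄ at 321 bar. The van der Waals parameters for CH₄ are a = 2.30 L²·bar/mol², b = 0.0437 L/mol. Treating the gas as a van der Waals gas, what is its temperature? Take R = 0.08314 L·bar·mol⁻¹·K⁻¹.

T = (P + a n²/V²)(V − nb)/(nR)
P + a n²/V² = 321 + (2.30)(1.50)²/(0.297)² = 379.67 bar
V − nb = 0.297 − (1.50)(0.0437) = 0.23145 L
T = (379.67)(0.23145)/((1.50)(0.08314)) = 704.6 K

T ≈ 704.6 K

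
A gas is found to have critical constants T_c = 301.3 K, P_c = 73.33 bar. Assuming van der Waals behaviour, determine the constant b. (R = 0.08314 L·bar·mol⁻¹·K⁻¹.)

From T_c = 8a/(27Rb) and P_c = a/(27b²): b = R T_c/(8 P_c).
b = (0.08314)(301.3)/(8×73.33) = 25.050/586.64 = 0.04270 L/mol

b ≈ 0.04270 L/mol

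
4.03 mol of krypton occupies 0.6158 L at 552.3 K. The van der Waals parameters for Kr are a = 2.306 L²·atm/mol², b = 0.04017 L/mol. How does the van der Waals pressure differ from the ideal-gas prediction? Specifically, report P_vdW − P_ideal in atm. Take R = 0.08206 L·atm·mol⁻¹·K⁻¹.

Ideal: P_ideal = nRT/V = (4.03)(0.08206)(552.3)/0.6158 = 296.601 atm
vdW: P = nRT/(V − nb) − a n²/V² = 182.647/0.453915 − 37.4515/0.379210 = 402.382 − 98.7619 = 303.620 atm
ΔP = 303.620 − 296.601 = 7.02 atm

ΔP ≈ 7.02 atm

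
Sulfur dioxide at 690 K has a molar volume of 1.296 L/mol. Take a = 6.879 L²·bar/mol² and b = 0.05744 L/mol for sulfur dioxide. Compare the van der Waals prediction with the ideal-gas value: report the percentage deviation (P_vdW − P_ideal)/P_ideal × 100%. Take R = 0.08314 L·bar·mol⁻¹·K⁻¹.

-4.61 %

Ideal: P_ideal = RT/V_m = (0.08314)(690)/1.296 = 44.2644 bar
vdW: P = RT/(V_m − b) − a/V_m² = 57.3666/1.23856 − 6.879/1.67962 = 46.3172 − 4.09557 = 42.2216 bar
% deviation = (42.2216 − 44.2644)/44.2644 × 100% = -4.61%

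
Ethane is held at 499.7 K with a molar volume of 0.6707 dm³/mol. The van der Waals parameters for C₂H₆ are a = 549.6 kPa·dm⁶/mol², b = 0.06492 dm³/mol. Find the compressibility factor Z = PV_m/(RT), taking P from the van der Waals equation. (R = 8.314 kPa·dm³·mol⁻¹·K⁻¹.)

P = RT/(V_m − b) − a/V_m² = (8.314)(499.7)/(0.6707 − 0.06492) − 549.6/(0.6707)²
  = 4154.5/0.60578 − 1221.8 = 6858.1 − 1221.8 = 5636.3 kPa
Z = PV_m/(RT) = (5636.3)(0.6707)/((8.314)(499.7)) = 3780.3/4154.5 = 0.9099

Z ≈ 0.9099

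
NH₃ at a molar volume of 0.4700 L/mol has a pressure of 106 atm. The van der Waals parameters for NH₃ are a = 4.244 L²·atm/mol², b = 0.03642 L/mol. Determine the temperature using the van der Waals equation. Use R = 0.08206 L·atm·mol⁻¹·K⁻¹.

T ≈ 661.6 K

T = (P + a/V_m²)(V_m − b)/R
P + a/V_m² = 106 + 4.244/(0.4700)² = 125.21 atm
V_m − b = 0.4700 − 0.03642 = 0.43358 L/mol
T = (125.21)(0.43358)/0.08206 = 661.6 K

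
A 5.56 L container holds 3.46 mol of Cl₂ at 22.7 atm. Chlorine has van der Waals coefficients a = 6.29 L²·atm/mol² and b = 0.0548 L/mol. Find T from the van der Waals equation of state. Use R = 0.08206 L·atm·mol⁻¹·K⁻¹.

T = (P + a n²/V²)(V − nb)/(nR)
P + a n²/V² = 22.7 + (6.29)(3.46)²/(5.56)² = 25.136 atm
V − nb = 5.56 − (3.46)(0.0548) = 5.3704 L
T = (25.136)(5.3704)/((3.46)(0.08206)) = 475.4 K

T ≈ 475.4 K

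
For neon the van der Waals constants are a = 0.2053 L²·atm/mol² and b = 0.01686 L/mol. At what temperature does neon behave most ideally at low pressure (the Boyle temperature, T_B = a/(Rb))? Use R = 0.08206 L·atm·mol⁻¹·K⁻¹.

T_B ≈ 148.4 K

For a van der Waals gas the second virial coefficient B₂ = b − a/(RT) vanishes at T_B = a/(Rb).
T_B = 0.2053/(0.08206×0.01686) = 0.2053/0.0013835 = 148.4 K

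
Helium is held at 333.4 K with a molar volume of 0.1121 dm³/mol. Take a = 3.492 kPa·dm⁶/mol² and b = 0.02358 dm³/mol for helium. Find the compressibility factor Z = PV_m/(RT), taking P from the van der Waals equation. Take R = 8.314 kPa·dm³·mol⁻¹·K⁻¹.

Z ≈ 1.255

P = RT/(V_m − b) − a/V_m² = (8.314)(333.4)/(0.1121 − 0.02358) − 3.492/(0.1121)²
  = 2771.9/0.088520 − 277.88 = 31314 − 277.88 = 31036 kPa
Z = PV_m/(RT) = (31036)(0.1121)/((8.314)(333.4)) = 3479.1/2771.9 = 1.255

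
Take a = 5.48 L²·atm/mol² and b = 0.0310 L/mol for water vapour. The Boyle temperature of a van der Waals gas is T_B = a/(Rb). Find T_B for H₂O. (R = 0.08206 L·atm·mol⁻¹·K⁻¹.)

T_B ≈ 2154 K

For a van der Waals gas the second virial coefficient B₂ = b − a/(RT) vanishes at T_B = a/(Rb).
T_B = 5.48/(0.08206×0.0310) = 5.48/0.0025439 = 2154 K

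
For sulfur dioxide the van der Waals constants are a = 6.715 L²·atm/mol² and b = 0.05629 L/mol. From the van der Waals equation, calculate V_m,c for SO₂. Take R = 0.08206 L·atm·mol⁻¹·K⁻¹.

V_m,c ≈ 0.1689 L/mol

For a van der Waals gas, V_m,c = 3b.
V_m,c = 3×0.05629 = 0.1689 L/mol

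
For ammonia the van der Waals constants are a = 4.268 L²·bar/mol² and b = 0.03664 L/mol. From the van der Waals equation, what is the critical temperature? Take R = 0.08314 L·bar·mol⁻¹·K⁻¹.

For a van der Waals gas, T_c = 8a/(27Rb).
T_c = 8×4.268/(27×0.08314×0.03664) = 34.144/0.082249 = 415.1 K

T_c ≈ 415.1 K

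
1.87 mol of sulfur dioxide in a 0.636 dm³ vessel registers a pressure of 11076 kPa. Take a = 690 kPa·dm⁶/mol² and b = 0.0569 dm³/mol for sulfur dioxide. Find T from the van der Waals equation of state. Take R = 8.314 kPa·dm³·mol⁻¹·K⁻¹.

T = (P + a n²/V²)(V − nb)/(nR)
P + a n²/V² = 11076 + (690)(1.87)²/(0.636)² = 17041 kPa
V − nb = 0.636 − (1.87)(0.0569) = 0.52960 dm³
T = (17041)(0.52960)/((1.87)(8.314)) = 580.5 K

T ≈ 580.5 K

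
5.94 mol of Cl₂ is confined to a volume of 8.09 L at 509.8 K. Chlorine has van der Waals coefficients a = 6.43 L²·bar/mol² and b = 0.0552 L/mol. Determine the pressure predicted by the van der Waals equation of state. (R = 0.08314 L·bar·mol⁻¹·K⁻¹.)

P = nRT/(V − nb) − a n²/V²
nRT/(V − nb) = (5.94)(0.08314)(509.8)/(8.09 − 5.94×0.0552) = 251.77/7.7621 = 32.436 bar
a n²/V² = (6.43)(5.94)²/(8.09)² = 3.4665 bar
P = 32.436 − 3.4665 = 28.97 bar

P ≈ 28.97 bar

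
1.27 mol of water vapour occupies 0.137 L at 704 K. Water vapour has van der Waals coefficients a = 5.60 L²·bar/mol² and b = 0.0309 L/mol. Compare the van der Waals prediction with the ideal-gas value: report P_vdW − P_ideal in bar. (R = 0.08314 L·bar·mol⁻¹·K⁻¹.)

ΔP ≈ -263.4 bar

Ideal: P_ideal = nRT/V = (1.27)(0.08314)(704)/0.137 = 542.583 bar
vdW: P = nRT/(V − nb) − a n²/V² = 74.3338/0.0977570 − 9.03224/0.0187690 = 760.394 − 481.232 = 279.162 bar
ΔP = 279.162 − 542.583 = -263.4 bar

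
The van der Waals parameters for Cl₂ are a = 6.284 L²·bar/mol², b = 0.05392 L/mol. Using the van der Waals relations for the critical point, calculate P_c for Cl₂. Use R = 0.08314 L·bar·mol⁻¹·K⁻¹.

P_c ≈ 80.05 bar

For a van der Waals gas, P_c = a/(27b²).
P_c = 6.284/(27×(0.05392)²) = 6.284/0.078499 = 80.05 bar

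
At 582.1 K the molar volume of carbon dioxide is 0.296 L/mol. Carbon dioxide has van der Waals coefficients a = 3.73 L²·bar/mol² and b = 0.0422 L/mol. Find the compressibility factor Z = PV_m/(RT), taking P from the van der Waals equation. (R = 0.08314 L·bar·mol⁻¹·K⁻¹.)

Z ≈ 0.9059

P = RT/(V_m − b) − a/V_m² = (0.08314)(582.1)/(0.296 − 0.0422) − 3.73/(0.296)²
  = 48.396/0.25380 − 42.572 = 190.69 − 42.572 = 148.12 bar
Z = PV_m/(RT) = (148.12)(0.296)/((0.08314)(582.1)) = 43.844/48.396 = 0.9059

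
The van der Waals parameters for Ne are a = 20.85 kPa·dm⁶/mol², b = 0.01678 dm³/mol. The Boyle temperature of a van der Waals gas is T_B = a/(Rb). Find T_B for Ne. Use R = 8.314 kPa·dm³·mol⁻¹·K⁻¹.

For a van der Waals gas the second virial coefficient B₂ = b − a/(RT) vanishes at T_B = a/(Rb).
T_B = 20.85/(8.314×0.01678) = 20.85/0.13951 = 149.5 K

T_B ≈ 149.5 K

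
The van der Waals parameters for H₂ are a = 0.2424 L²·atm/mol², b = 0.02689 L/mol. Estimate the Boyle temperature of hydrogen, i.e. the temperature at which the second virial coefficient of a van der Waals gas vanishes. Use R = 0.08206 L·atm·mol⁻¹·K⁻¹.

T_B ≈ 109.9 K

For a van der Waals gas the second virial coefficient B₂ = b − a/(RT) vanishes at T_B = a/(Rb).
T_B = 0.2424/(0.08206×0.02689) = 0.2424/0.0022066 = 109.9 K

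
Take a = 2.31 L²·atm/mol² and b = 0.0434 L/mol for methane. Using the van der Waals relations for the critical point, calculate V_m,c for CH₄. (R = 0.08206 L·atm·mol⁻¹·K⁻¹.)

V_m,c ≈ 0.1302 L/mol

For a van der Waals gas, V_m,c = 3b.
V_m,c = 3×0.0434 = 0.1302 L/mol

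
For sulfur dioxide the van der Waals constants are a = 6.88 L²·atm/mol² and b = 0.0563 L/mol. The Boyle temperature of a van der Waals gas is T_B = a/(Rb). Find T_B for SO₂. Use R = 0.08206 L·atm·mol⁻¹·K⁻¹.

For a van der Waals gas the second virial coefficient B₂ = b − a/(RT) vanishes at T_B = a/(Rb).
T_B = 6.88/(0.08206×0.0563) = 6.88/0.0046200 = 1489 K

T_B ≈ 1489 K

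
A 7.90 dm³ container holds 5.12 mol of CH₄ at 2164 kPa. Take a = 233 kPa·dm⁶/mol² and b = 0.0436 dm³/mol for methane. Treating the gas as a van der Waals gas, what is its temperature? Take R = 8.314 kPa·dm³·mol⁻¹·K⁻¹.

T ≈ 407.9 K

T = (P + a n²/V²)(V − nb)/(nR)
P + a n²/V² = 2164 + (233)(5.12)²/(7.90)² = 2261.9 kPa
V − nb = 7.90 − (5.12)(0.0436) = 7.6768 dm³
T = (2261.9)(7.6768)/((5.12)(8.314)) = 407.9 K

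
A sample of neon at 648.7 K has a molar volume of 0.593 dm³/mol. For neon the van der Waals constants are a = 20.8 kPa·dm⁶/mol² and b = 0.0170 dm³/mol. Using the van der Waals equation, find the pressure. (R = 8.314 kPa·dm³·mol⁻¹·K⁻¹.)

P ≈ 9304 kPa

P = RT/(V_m − b) − a/V_m²
RT/(V_m − b) = (8.314)(648.7)/(0.593 − 0.0170) = 5393.3/0.57600 = 9363.4 kPa
a/V_m² = 20.8/(0.593)² = 59.150 kPa
P = 9363.4 − 59.150 = 9304 kPa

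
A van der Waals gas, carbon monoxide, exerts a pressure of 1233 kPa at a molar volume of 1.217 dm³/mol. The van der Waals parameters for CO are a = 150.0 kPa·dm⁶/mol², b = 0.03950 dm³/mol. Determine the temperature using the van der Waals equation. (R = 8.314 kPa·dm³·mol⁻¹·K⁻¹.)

T ≈ 189.0 K

T = (P + a/V_m²)(V_m − b)/R
P + a/V_m² = 1233 + 150.0/(1.217)² = 1334.3 kPa
V_m − b = 1.217 − 0.03950 = 1.1775 dm³/mol
T = (1334.3)(1.1775)/8.314 = 189.0 K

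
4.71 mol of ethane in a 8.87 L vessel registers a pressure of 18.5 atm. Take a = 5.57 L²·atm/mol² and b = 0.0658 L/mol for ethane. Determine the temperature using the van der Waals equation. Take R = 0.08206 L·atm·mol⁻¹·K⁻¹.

T ≈ 444.5 K

T = (P + a n²/V²)(V − nb)/(nR)
P + a n²/V² = 18.5 + (5.57)(4.71)²/(8.87)² = 20.071 atm
V − nb = 8.87 − (4.71)(0.0658) = 8.5601 L
T = (20.071)(8.5601)/((4.71)(0.08206)) = 444.5 K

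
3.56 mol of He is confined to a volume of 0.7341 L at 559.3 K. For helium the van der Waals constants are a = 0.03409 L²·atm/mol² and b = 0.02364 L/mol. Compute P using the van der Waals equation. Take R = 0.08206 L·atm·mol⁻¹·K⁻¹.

P = nRT/(V − nb) − a n²/V²
nRT/(V − nb) = (3.56)(0.08206)(559.3)/(0.7341 − 3.56×0.02364) = 163.39/0.64994 = 251.39 atm
a n²/V² = (0.03409)(3.56)²/(0.7341)² = 0.80171 atm
P = 251.39 − 0.80171 = 250.6 atm

P ≈ 250.6 atm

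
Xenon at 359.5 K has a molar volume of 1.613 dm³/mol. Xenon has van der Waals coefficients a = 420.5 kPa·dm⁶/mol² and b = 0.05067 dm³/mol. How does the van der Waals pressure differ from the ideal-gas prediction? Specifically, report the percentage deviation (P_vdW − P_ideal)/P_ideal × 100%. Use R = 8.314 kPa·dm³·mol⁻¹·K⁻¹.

Ideal: P_ideal = RT/V_m = (8.314)(359.5)/1.613 = 1853.00 kPa
vdW: P = RT/(V_m − b) − a/V_m² = 2988.88/1.56233 − 420.5/2.60177 = 1913.09 − 161.621 = 1751.47 kPa
% deviation = (1751.47 − 1853.00)/1853.00 × 100% = -5.48%

-5.48 %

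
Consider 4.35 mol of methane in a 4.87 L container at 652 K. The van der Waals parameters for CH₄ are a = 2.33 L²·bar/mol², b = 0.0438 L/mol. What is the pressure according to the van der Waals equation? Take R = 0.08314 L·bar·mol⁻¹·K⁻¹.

P = nRT/(V − nb) − a n²/V²
nRT/(V − nb) = (4.35)(0.08314)(652)/(4.87 − 4.35×0.0438) = 235.80/4.6795 = 50.390 bar
a n²/V² = (2.33)(4.35)²/(4.87)² = 1.8590 bar
P = 50.390 − 1.8590 = 48.53 bar

P ≈ 48.53 bar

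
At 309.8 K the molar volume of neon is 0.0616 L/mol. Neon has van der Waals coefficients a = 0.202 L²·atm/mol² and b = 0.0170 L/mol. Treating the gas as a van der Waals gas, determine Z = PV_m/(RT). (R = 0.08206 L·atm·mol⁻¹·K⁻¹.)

P = RT/(V_m − b) − a/V_m² = (0.08206)(309.8)/(0.0616 − 0.0170) − 0.202/(0.0616)²
  = 25.422/0.044600 − 53.234 = 570.00 − 53.234 = 516.77 atm
Z = PV_m/(RT) = (516.77)(0.0616)/((0.08206)(309.8)) = 31.833/25.422 = 1.252

Z ≈ 1.252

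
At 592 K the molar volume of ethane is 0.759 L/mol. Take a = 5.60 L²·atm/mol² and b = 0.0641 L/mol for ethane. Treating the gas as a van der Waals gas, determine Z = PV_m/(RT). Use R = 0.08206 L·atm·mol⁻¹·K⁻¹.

P = RT/(V_m − b) − a/V_m² = (0.08206)(592)/(0.759 − 0.0641) − 5.60/(0.759)²
  = 48.580/0.69490 − 9.7209 = 69.909 − 9.7209 = 60.188 atm
Z = PV_m/(RT) = (60.188)(0.759)/((0.08206)(592)) = 45.683/48.580 = 0.9404

Z ≈ 0.9404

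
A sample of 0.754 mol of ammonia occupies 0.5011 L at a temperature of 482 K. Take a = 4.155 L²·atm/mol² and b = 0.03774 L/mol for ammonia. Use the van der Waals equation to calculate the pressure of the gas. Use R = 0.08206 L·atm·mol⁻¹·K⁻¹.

P = nRT/(V − nb) − a n²/V²
nRT/(V − nb) = (0.754)(0.08206)(482)/(0.5011 − 0.754×0.03774) = 29.823/0.47264 = 63.099 atm
a n²/V² = (4.155)(0.754)²/(0.5011)² = 9.4073 atm
P = 63.099 − 9.4073 = 53.69 atm

P ≈ 53.69 atm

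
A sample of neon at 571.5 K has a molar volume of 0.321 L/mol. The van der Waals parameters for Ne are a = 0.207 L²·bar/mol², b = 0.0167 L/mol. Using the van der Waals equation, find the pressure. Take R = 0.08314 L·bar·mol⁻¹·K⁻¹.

P = RT/(V_m − b) − a/V_m²
RT/(V_m − b) = (0.08314)(571.5)/(0.321 − 0.0167) = 47.515/0.30430 = 156.15 bar
a/V_m² = 0.207/(0.321)² = 2.0089 bar
P = 156.15 − 2.0089 = 154.1 bar

P ≈ 154.1 bar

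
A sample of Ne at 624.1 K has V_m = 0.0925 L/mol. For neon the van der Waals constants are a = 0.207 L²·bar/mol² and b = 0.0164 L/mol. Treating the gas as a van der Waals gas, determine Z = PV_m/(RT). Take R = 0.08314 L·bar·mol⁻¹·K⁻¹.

P = RT/(V_m − b) − a/V_m² = (0.08314)(624.1)/(0.0925 − 0.0164) − 0.207/(0.0925)²
  = 51.888/0.076100 − 24.193 = 681.84 − 24.193 = 657.65 bar
Z = PV_m/(RT) = (657.65)(0.0925)/((0.08314)(624.1)) = 60.833/51.888 = 1.172

Z ≈ 1.172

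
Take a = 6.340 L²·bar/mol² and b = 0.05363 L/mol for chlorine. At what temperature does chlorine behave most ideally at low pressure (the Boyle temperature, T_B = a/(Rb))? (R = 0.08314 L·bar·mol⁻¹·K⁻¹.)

For a van der Waals gas the second virial coefficient B₂ = b − a/(RT) vanishes at T_B = a/(Rb).
T_B = 6.340/(0.08314×0.05363) = 6.340/0.0044588 = 1422 K

T_B ≈ 1422 K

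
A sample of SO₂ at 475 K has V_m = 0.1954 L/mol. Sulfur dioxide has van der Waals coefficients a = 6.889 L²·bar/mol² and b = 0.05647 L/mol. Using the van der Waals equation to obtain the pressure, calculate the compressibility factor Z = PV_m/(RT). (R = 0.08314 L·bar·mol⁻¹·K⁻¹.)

P = RT/(V_m − b) − a/V_m² = (0.08314)(475)/(0.1954 − 0.05647) − 6.889/(0.1954)²
  = 39.492/0.13893 − 180.43 = 284.26 − 180.43 = 103.83 bar
Z = PV_m/(RT) = (103.83)(0.1954)/((0.08314)(475)) = 20.288/39.492 = 0.5137

Z ≈ 0.5137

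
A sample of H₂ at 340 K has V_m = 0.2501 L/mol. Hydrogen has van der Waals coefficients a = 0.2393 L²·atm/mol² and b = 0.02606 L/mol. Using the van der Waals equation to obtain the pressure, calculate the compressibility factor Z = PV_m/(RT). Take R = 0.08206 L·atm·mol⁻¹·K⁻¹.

Z ≈ 1.082

P = RT/(V_m − b) − a/V_m² = (0.08206)(340)/(0.2501 − 0.02606) − 0.2393/(0.2501)²
  = 27.900/0.22404 − 3.8257 = 124.53 − 3.8257 = 120.70 atm
Z = PV_m/(RT) = (120.70)(0.2501)/((0.08206)(340)) = 30.187/27.900 = 1.082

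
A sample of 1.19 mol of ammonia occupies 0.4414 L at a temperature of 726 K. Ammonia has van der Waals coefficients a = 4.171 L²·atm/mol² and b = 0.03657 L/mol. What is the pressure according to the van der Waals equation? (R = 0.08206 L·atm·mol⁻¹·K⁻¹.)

P ≈ 147.9 atm

P = nRT/(V − nb) − a n²/V²
nRT/(V − nb) = (1.19)(0.08206)(726)/(0.4414 − 1.19×0.03657) = 70.895/0.39788 = 178.18 atm
a n²/V² = (4.171)(1.19)²/(0.4414)² = 30.316 atm
P = 178.18 − 30.316 = 147.9 atm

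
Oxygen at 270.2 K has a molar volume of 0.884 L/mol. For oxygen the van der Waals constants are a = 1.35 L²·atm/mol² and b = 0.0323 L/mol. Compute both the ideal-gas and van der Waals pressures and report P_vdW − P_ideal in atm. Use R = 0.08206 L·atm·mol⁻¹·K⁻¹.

Ideal: P_ideal = RT/V_m = (0.08206)(270.2)/0.884 = 25.0821 atm
vdW: P = RT/(V_m − b) − a/V_m² = 22.1726/0.851700 − 1.35/0.781456 = 26.0333 − 1.72754 = 24.3058 atm
ΔP = 24.3058 − 25.0821 = -0.776 atm

ΔP ≈ -0.776 atm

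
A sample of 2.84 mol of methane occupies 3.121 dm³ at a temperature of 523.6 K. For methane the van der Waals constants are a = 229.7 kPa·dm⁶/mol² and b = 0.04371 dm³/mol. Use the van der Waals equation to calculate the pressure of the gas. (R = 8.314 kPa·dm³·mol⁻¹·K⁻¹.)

P ≈ 3935 kPa

P = nRT/(V − nb) − a n²/V²
nRT/(V − nb) = (2.84)(8.314)(523.6)/(3.121 − 2.84×0.04371) = 12363/2.9969 = 4125.3 kPa
a n²/V² = (229.7)(2.84)²/(3.121)² = 190.20 kPa
P = 4125.3 − 190.20 = 3935 kPa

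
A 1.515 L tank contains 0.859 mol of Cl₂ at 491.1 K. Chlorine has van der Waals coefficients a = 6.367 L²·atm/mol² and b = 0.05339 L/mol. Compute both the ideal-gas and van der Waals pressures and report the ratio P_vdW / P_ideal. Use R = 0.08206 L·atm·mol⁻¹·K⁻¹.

Ideal: P_ideal = nRT/V = (0.859)(0.08206)(491.1)/1.515 = 22.8498 atm
vdW: P = nRT/(V − nb) − a n²/V² = 34.6174/1.46914 − 4.69809/2.29523 = 23.5630 − 2.04689 = 21.5161 atm
Ratio = 21.5161/22.8498 = 0.9416

P_vdW / P_ideal ≈ 0.9416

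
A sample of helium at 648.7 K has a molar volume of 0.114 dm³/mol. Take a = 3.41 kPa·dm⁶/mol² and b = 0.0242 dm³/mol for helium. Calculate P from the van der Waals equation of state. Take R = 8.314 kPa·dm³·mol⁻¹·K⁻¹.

P ≈ 59797 kPa

P = RT/(V_m − b) − a/V_m²
RT/(V_m − b) = (8.314)(648.7)/(0.114 − 0.0242) = 5393.3/0.089800 = 60059 kPa
a/V_m² = 3.41/(0.114)² = 262.39 kPa
P = 60059 − 262.39 = 59797 kPa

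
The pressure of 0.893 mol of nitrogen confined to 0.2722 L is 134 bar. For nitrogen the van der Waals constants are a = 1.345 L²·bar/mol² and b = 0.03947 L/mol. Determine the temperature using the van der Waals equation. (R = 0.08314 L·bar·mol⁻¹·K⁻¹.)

T ≈ 473.9 K

T = (P + a n²/V²)(V − nb)/(nR)
P + a n²/V² = 134 + (1.345)(0.893)²/(0.2722)² = 148.48 bar
V − nb = 0.2722 − (0.893)(0.03947) = 0.23695 L
T = (148.48)(0.23695)/((0.893)(0.08314)) = 473.9 K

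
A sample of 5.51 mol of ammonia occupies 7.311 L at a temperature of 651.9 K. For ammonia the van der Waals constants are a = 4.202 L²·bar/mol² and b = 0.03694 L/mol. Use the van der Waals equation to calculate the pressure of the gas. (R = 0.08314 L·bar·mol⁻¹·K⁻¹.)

P = nRT/(V − nb) − a n²/V²
nRT/(V − nb) = (5.51)(0.08314)(651.9)/(7.311 − 5.51×0.03694) = 298.64/7.1075 = 42.018 bar
a n²/V² = (4.202)(5.51)²/(7.311)² = 2.3867 bar
P = 42.018 − 2.3867 = 39.63 bar

P ≈ 39.63 bar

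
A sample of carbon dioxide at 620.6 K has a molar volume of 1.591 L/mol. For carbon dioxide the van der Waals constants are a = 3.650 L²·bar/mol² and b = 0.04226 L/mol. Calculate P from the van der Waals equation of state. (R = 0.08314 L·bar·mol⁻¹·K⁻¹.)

P = RT/(V_m − b) − a/V_m²
RT/(V_m − b) = (0.08314)(620.6)/(1.591 − 0.04226) = 51.597/1.5487 = 33.316 bar
a/V_m² = 3.650/(1.591)² = 1.4420 bar
P = 33.316 − 1.4420 = 31.87 bar

P ≈ 31.87 bar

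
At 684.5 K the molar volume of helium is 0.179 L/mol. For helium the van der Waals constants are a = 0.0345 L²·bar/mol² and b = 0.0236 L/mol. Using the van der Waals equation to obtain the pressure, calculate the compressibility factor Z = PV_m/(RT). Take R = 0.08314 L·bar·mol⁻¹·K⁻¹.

P = RT/(V_m − b) − a/V_m² = (0.08314)(684.5)/(0.179 − 0.0236) − 0.0345/(0.179)²
  = 56.909/0.15540 − 1.0767 = 366.21 − 1.0767 = 365.13 bar
Z = PV_m/(RT) = (365.13)(0.179)/((0.08314)(684.5)) = 65.358/56.909 = 1.148

Z ≈ 1.148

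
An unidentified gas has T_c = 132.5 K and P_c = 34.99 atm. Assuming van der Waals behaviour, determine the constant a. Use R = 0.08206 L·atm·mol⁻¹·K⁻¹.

From T_c = 8a/(27Rb) and P_c = a/(27b²): a = 27 R² T_c²/(64 P_c).
a = 27×(0.08206)²×(132.5)²/(64×34.99) = 3192.0/2239.4 = 1.425 L²·atm/mol²

a ≈ 1.425 L²·atm/mol²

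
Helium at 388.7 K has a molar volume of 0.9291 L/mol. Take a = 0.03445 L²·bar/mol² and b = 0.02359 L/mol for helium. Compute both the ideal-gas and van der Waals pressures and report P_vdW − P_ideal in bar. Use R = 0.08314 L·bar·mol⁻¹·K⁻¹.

Ideal: P_ideal = RT/V_m = (0.08314)(388.7)/0.9291 = 34.7826 bar
vdW: P = RT/(V_m − b) − a/V_m² = 32.3165/0.905510 − 0.03445/0.863227 = 35.6887 − 0.0399084 = 35.6488 bar
ΔP = 35.6488 − 34.7826 = 0.866 bar

ΔP ≈ 0.866 bar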